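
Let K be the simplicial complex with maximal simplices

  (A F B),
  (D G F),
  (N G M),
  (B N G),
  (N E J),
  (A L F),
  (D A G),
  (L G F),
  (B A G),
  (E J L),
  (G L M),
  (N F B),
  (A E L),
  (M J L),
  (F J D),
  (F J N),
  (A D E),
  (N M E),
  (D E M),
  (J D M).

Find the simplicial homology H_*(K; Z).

H_0 = Z,  H_1 = Z ⊕ Z_2,  H_2 = 0.

We work with the vertex ordering A < B < D < E < F < G < J < L < M < N. The simplices of K, each written with vertices in increasing order, are:

  0-simplices (10): A, B, D, E, F, G, J, L, M, N
  1-simplices (30): AB, AD, AE, AF, AG, AL, BF, BG, BN, DE, DF, DG, DJ, DM, EJ, EL, EM, EN, FG, FJ, FL, FN, GL, GM, GN, JL, JM, JN, LM, MN
  2-simplices (20): ABF, ABG, ADE, ADG, AEL, AFL, BFN, BGN, DEM, DFG, DFJ, DJM, EJL, EJN, EMN, FGL, FJN, GLM, GMN, JLM

giving chain groups C_0 ≅ Z^10, C_1 ≅ Z^30, C_2 ≅ Z^20.

The boundary map ∂_1: C_1 → C_0 maps an edge to its endpoints' difference, ∂[p,q] = q − p. For instance
  ∂FL = L − F.
As a 10×30 matrix over Z this has rank 9, with invariant factors (1,1,1,1,1,1,1,1,1).

The boundary map ∂_2: C_2 → C_1 acts by ∂[p,q,r] = [q,r] − [p,r] + [p,q]. For instance
  ∂DJM = JM − DM + DJ,
  ∂ABF = BF − AF + AB.
The resulting 30×20 matrix has rank 20, and its Smith normal form has invariant factors (1,1,1,1,1,1,1,1,1,1,1,1,1,1,1,1,1,1,1,2).

Computing H_k = (kernel of ∂_k) / (image of ∂_{k+1}):

  H_0: rank C_0 − rank ∂_1 = 10 − 9 = 1, and the invariant factors of ∂_1 are all 1, so H_0 ≅ Z.
  H_1: rank ker ∂_1 − rank ∂_2 = (30 − 9) − 20 = 1, and ∂_2 has invariant factor 2 > 1, so H_1 ≅ Z ⊕ Z_2.
  H_2: rank ker ∂_2 − rank ∂_3 = (20 − 20) − 0 = 0, and there is no ∂_3, so H_2 ≅ 0.

(K is a triangulation of the Klein bottle.)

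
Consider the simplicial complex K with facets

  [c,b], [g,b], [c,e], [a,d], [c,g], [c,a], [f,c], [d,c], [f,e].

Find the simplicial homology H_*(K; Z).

Take the total order a < b < c < d < e < f < g on the vertex set. Then K (dimension 1) consists of the simplices:

  0-simplices (7): a, b, c, d, e, f, g
  1-simplices (9): ac, ad, bc, bg, cd, ce, cf, cg, ef

giving chain groups C_0 ≅ Z^7, C_1 ≅ Z^9.

Boundary ∂_1: C_1 → C_0 is given by ∂[p,q] = [q] − [p]. For instance
  ∂ad = d − a.
This gives a 7×9 integer matrix of rank 6; reducing to Smith normal form yields diagonal entries (1,1,1,1,1,1).

Computing H_k = (kernel of ∂_k) / (image of ∂_{k+1}):

  H_0: rank C_0 − rank ∂_1 = 7 − 6 = 1, and the invariant factors of ∂_1 are all 1, so H_0 = Z.
  H_1: rank ker ∂_1 − rank ∂_2 = (9 − 6) − 0 = 3, and there is no ∂_2, so H_1 = Z^3.

As a check, the Euler characteristic is 7 − 9 = -2, which agrees with 1 − 3 = -2.

H_0 ≅ Z,  H_1 ≅ Z^3.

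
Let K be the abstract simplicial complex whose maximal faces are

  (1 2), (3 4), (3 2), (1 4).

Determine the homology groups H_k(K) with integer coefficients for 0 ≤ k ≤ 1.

Take the total order 1 < 2 < 3 < 4 on the vertex set. Then K (dimension 1) consists of the simplices:

  0-simplices (4): [1], [2], [3], [4]
  1-simplices (4): [1,2], [1,4], [2,3], [3,4]

so the chain groups are C_0 ≅ Z^4, C_1 ≅ Z^4.

Boundary ∂_1: C_1 → C_0 sends each edge [p,q] (with p < q) to q − p. For instance
  ∂[1,4] = [4] − [1].
The 4×4 boundary matrix has rank 3 and Smith normal form diag(1,1,1).

From H_k ≅ ker(∂_k) / im(∂_{k+1}) we obtain:

  H_0: rank C_0 − rank ∂_1 = 4 − 3 = 1, and the invariant factors of ∂_1 are all 1, so H_0 = Z.
  H_1: rank ker ∂_1 − rank ∂_2 = (4 − 3) − 0 = 1, and there is no ∂_2, so H_1 = Z.

H_0 = Z,  H_1 = Z.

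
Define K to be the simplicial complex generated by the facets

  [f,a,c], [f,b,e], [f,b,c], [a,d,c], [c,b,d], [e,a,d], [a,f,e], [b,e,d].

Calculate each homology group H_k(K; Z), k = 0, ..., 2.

H_0 ≅ Z,  H_1 = 0,  H_2 ≅ Z.

We work with the vertex ordering a < b < c < d < e < f. The simplices of K, each written with vertices in increasing order, are:

  0-simplices (6): a, b, c, d, e, f
  1-simplices (12): ac, ad, ae, af, bc, bd, be, bf, cd, cf, de, ef
  2-simplices (8): acd, acf, ade, aef, bcd, bcf, bde, bef

giving chain groups C_0 ≅ Z^6, C_1 ≅ Z^12, C_2 ≅ Z^8.

∂_1: C_1 → C_0 maps an edge to its endpoints' difference, ∂[p,q] = q − p.
As a 6×12 matrix over Z this has rank 5, with invariant factors (1,1,1,1,1).

Boundary ∂_2: C_2 → C_1 maps a triangle to the signed sum of its edges. For instance
  ∂aef = ef − af + ae,
  ∂bef = ef − bf + be.
The resulting 12×8 matrix has rank 7, and its Smith normal form has invariant factors (1,1,1,1,1,1,1).

Computing H_k = (kernel of ∂_k) / (image of ∂_{k+1}):

  H_0: rank C_0 − rank ∂_1 = 6 − 5 = 1, and the invariant factors of ∂_1 are all 1, so H_0 ≅ Z.
  H_1: rank ker ∂_1 − rank ∂_2 = (12 − 5) − 7 = 0, and the invariant factors of ∂_2 are all 1, so H_1 ≅ 0.
  H_2: rank ker ∂_2 − rank ∂_3 = (8 − 7) − 0 = 1, and there is no ∂_3, so H_2 ≅ Z.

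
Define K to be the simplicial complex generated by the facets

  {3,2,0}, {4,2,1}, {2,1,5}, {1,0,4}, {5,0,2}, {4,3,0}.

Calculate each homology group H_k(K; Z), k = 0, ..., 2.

H_0 ≅ Z,  H_1 ≅ Z,  H_2 = 0.

Take the total order 0 < 1 < 2 < 3 < 4 < 5 on the vertex set. Then K (dimension 2) consists of the simplices:

  0-simplices (6): [0], [1], [2], [3], [4], [5]
  1-simplices (12): [0,1], [0,2], [0,3], [0,4], [0,5], [1,2], [1,4], [1,5], [2,3], [2,4], [2,5], [3,4]
  2-simplices (6): [0,1,4], [0,2,3], [0,2,5], [0,3,4], [1,2,4], [1,2,5]

giving chain groups C_0 ≅ Z^6, C_1 ≅ Z^12, C_2 ≅ Z^6.

The boundary map ∂_1: C_1 → C_0 sends each edge [p,q] (with p < q) to q − p. For instance
  ∂[1,4] = [4] − [1].
As a 6×12 matrix over Z this has rank 5, with invariant factors (1,1,1,1,1).

Boundary ∂_2: C_2 → C_1 maps a triangle to the signed sum of its edges. For instance
  ∂[1,2,5] = [2,5] − [1,5] + [1,2],
  ∂[0,3,4] = [3,4] − [0,4] + [0,3].
As a 12×6 matrix over Z this has rank 6, with invariant factors (1,1,1,1,1,1).

Now H_k = ker ∂_k / im ∂_{k+1}, so:

  H_0: rank C_0 − rank ∂_1 = 6 − 5 = 1, and the invariant factors of ∂_1 are all 1, so H_0 ≅ Z.
  H_1: rank ker ∂_1 − rank ∂_2 = (12 − 5) − 6 = 1, and the invariant factors of ∂_2 are all 1, so H_1 ≅ Z.
  H_2: rank ker ∂_2 − rank ∂_3 = (6 − 6) − 0 = 0, and there is no ∂_3, so H_2 ≅ 0.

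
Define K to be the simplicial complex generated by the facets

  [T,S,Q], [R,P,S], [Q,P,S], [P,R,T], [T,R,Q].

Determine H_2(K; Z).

H_2 = 0.

We work with the vertex ordering P < Q < R < S < T. The simplices of K, each written with vertices in increasing order, are:

  0-simplices (5): P, Q, R, S, T
  1-simplices (10): PQ, PR, PS, PT, QR, QS, QT, RS, RT, ST
  2-simplices (5): PQS, PRS, PRT, QRT, QST

giving chain groups C_0 ≅ Z^5, C_1 ≅ Z^10, C_2 ≅ Z^5.

∂_1: C_1 → C_0 maps an edge to its endpoints' difference, ∂[p,q] = q − p.
The resulting 5×10 matrix has rank 4, and its Smith normal form has invariant factors (1,1,1,1).

Boundary ∂_2: C_2 → C_1 acts by ∂[p,q,r] = [q,r] − [p,r] + [p,q]. For instance
  ∂QRT = RT − QT + QR,
  ∂PRT = RT − PT + PR.
The 10×5 boundary matrix has rank 5 and Smith normal form diag(1,1,1,1,1).

Computing H_k = (kernel of ∂_k) / (image of ∂_{k+1}):

  H_2: rank ker ∂_2 − rank ∂_3 = (5 − 5) − 0 = 0, and there is no ∂_3, so H_2 = 0.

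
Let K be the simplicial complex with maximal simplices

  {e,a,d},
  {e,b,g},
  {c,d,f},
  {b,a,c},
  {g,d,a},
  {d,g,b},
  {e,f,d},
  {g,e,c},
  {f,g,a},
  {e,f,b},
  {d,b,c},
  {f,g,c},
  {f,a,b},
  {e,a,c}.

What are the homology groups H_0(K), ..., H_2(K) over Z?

H_0 ≅ Z,  H_1 ≅ Z^2,  H_2 ≅ Z.

Take the total order a < b < c < d < e < f < g on the vertex set. Then K (dimension 2) consists of the simplices:

  0-simplices (7): a, b, c, d, e, f, g
  1-simplices (21): ab, ac, ad, ae, af, ag, bc, bd, be, bf, bg, cd, ce, cf, cg, de, df, dg, ef, eg, fg
  2-simplices (14): abc, abf, ace, ade, adg, afg, bcd, bdg, bef, beg, cdf, ceg, cfg, def

so the chain groups are C_0 ≅ Z^7, C_1 ≅ Z^21, C_2 ≅ Z^14.

The boundary map ∂_1: C_1 → C_0 is given by ∂[p,q] = [q] − [p].
The 7×21 boundary matrix has rank 6 and Smith normal form diag(1,1,1,1,1,1).

The boundary map ∂_2: C_2 → C_1 maps a triangle to the signed sum of its edges. For instance
  ∂beg = eg − bg + be,
  ∂bdg = dg − bg + bd.
As a 21×14 matrix over Z this has rank 13, with invariant factors (1,1,1,1,1,1,1,1,1,1,1,1,1).

From H_k ≅ ker(∂_k) / im(∂_{k+1}) we obtain:

  H_0: rank C_0 − rank ∂_1 = 7 − 6 = 1, and the invariant factors of ∂_1 are all 1, so H_0 = Z.
  H_1: rank ker ∂_1 − rank ∂_2 = (21 − 6) − 13 = 2, and the invariant factors of ∂_2 are all 1, so H_1 = Z^2.
  H_2: rank ker ∂_2 − rank ∂_3 = (14 − 13) − 0 = 1, and there is no ∂_3, so H_2 = Z.

As a check, the Euler characteristic is 7 − 21 + 14 = 0, which agrees with 1 − 2 + 1 = 0.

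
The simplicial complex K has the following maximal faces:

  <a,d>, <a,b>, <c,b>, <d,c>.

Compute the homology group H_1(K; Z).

H_1 = Z.

We work with the vertex ordering a < b < c < d. The simplices of K, each written with vertices in increasing order, are:

  0-simplices (4): a, b, c, d
  1-simplices (4): ab, ad, bc, cd

Hence C_0 ≅ Z^4, C_1 ≅ Z^4.

The boundary map ∂_1: C_1 → C_0 sends each edge [p,q] (with p < q) to q − p.
The 4×4 boundary matrix has rank 3 and Smith normal form diag(1,1,1).

From H_k ≅ ker(∂_k) / im(∂_{k+1}) we obtain:

  H_1: rank ker ∂_1 − rank ∂_2 = (4 − 3) − 0 = 1, and there is no ∂_2, so H_1 = Z.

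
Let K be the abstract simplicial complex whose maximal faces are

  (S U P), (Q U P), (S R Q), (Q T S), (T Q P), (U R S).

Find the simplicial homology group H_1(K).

We work with the vertex ordering P < Q < R < S < T < U. The simplices of K, each written with vertices in increasing order, are:

  0-simplices (6): P, Q, R, S, T, U
  1-simplices (12): PQ, PS, PT, PU, QR, QS, QT, QU, RS, RU, ST, SU
  2-simplices (6): PQT, PQU, PSU, QRS, QST, RSU

so the chain groups are C_0 ≅ Z^6, C_1 ≅ Z^12, C_2 ≅ Z^6.

∂_1: C_1 → C_0 maps an edge to its endpoints' difference, ∂[p,q] = q − p. For instance
  ∂RS = S − R.
The resulting 6×12 matrix has rank 5, and its Smith normal form has invariant factors (1,1,1,1,1).

The boundary map ∂_2: C_2 → C_1 maps a triangle to the signed sum of its edges. For instance
  ∂RSU = SU − RU + RS,
  ∂PQT = QT − PT + PQ.
The 12×6 boundary matrix has rank 6 and Smith normal form diag(1,1,1,1,1,1).

From H_k ≅ ker(∂_k) / im(∂_{k+1}) we obtain:

  H_1: rank ker ∂_1 − rank ∂_2 = (12 − 5) − 6 = 1, and the invariant factors of ∂_2 are all 1, so H_1 ≅ Z.

(K is a triangulation of the cylinder S^1 x I.)

H_1 ≅ Z.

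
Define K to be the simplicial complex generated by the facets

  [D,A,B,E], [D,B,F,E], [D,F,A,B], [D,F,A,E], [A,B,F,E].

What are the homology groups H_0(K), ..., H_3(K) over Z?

Take the total order A < B < D < E < F on the vertex set. Then K (dimension 3) consists of the simplices:

  0-simplices (5): A, B, D, E, F
  1-simplices (10): AB, AD, AE, AF, BD, BE, BF, DE, DF, EF
  2-simplices (10): ABD, ABE, ABF, ADE, ADF, AEF, BDE, BDF, BEF, DEF
  3-simplices (5): ABDE, ABDF, ABEF, ADEF, BDEF

giving chain groups C_0 ≅ Z^5, C_1 ≅ Z^10, C_2 ≅ Z^10, C_3 ≅ Z^5.

Boundary ∂_1: C_1 → C_0 sends each edge [p,q] (with p < q) to q − p. For instance
  ∂AB = B − A.
The 5×10 boundary matrix has rank 4 and Smith normal form diag(1,1,1,1).

Boundary ∂_2: C_2 → C_1 acts by ∂[p,q,r] = [q,r] − [p,r] + [p,q]. For instance
  ∂ABD = BD − AD + AB,
  ∂BDE = DE − BE + BD.
The 10×10 boundary matrix has rank 6 and Smith normal form diag(1,1,1,1,1,1).

Boundary ∂_3: C_3 → C_2 sends each 3-simplex σ to the alternating sum Σ_i (−1)^i (σ with its i-th vertex removed). For instance
  ∂ABEF = BEF − AEF + ABF − ABE,
  ∂ABDE = BDE − ADE + ABE − ABD.
The resulting 10×5 matrix has rank 4, and its Smith normal form has invariant factors (1,1,1,1).

From H_k ≅ ker(∂_k) / im(∂_{k+1}) we obtain:

  H_0: rank C_0 − rank ∂_1 = 5 − 4 = 1, and the invariant factors of ∂_1 are all 1, so H_0 ≅ Z.
  H_1: rank ker ∂_1 − rank ∂_2 = (10 − 4) − 6 = 0, and the invariant factors of ∂_2 are all 1, so H_1 ≅ 0.
  H_2: rank ker ∂_2 − rank ∂_3 = (10 − 6) − 4 = 0, and the invariant factors of ∂_3 are all 1, so H_2 ≅ 0.
  H_3: rank ker ∂_3 − rank ∂_4 = (5 − 4) − 0 = 1, and there is no ∂_4, so H_3 ≅ Z.

As a check, the Euler characteristic is 5 − 10 + 10 − 5 = 0, which agrees with 1 − 0 + 0 − 1 = 0.

H_0 ≅ Z,  H_1 = 0,  H_2 = 0,  H_3 ≅ Z.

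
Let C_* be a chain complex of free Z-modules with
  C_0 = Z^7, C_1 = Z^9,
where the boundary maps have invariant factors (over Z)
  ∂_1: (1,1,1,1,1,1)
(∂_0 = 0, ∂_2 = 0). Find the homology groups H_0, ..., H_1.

H_0: b_0 = 7 − 0 − 6 = 1; torsion from ∂_1 factors > 1: none. So H_0 = Z.
H_1: b_1 = 9 − 6 − 0 = 3; torsion from ∂_2 factors > 1: none. So H_1 = Z^3.

H_0 = Z,  H_1 = Z^3.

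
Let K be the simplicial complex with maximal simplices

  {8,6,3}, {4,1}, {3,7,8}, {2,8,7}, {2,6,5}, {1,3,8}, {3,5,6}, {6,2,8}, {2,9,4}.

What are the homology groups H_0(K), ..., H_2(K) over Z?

Order the vertices as 1 < 2 < 3 < 4 < 5 < 6 < 7 < 8 < 9. Listing each simplex with vertices in this order, K has dimension 2 with simplices:

  0-simplices (9): [1], [2], [3], [4], [5], [6], [7], [8], [9]
  1-simplices (17): [1,3], [1,4], [1,8], [2,4], [2,5], [2,6], [2,7], [2,8], [2,9], [3,5], [3,6], [3,7], [3,8], [4,9], [5,6], [6,8], [7,8]
  2-simplices (8): [1,3,8], [2,4,9], [2,5,6], [2,6,8], [2,7,8], [3,5,6], [3,6,8], [3,7,8]

Hence C_0 ≅ Z^9, C_1 ≅ Z^17, C_2 ≅ Z^8.

∂_1: C_1 → C_0 is given by ∂[p,q] = [q] − [p]. For instance
  ∂[1,4] = [4] − [1].
This gives a 9×17 integer matrix of rank 8; reducing to Smith normal form yields diagonal entries (1,1,1,1,1,1,1,1).

∂_2: C_2 → C_1 acts by ∂[p,q,r] = [q,r] − [p,r] + [p,q]. For instance
  ∂[3,6,8] = [6,8] − [3,8] + [3,6],
  ∂[1,3,8] = [3,8] − [1,8] + [1,3].
The 17×8 boundary matrix has rank 8 and Smith normal form diag(1,1,1,1,1,1,1,1).

Computing H_k = (kernel of ∂_k) / (image of ∂_{k+1}):

  H_0: rank C_0 − rank ∂_1 = 9 − 8 = 1, and the invariant factors of ∂_1 are all 1, so H_0 = Z.
  H_1: rank ker ∂_1 − rank ∂_2 = (17 − 8) − 8 = 1, and the invariant factors of ∂_2 are all 1, so H_1 = Z.
  H_2: rank ker ∂_2 − rank ∂_3 = (8 − 8) − 0 = 0, and there is no ∂_3, so H_2 = 0.

H_0 ≅ Z,  H_1 ≅ Z,  H_2 = 0.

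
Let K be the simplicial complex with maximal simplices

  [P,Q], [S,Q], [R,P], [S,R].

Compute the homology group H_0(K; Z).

H_0 ≅ Z.

Take the total order P < Q < R < S on the vertex set. Then K (dimension 1) consists of the simplices:

  0-simplices (4): P, Q, R, S
  1-simplices (4): PQ, PR, QS, RS

giving chain groups C_0 ≅ Z^4, C_1 ≅ Z^4.

Boundary ∂_1: C_1 → C_0 is given by ∂[p,q] = [q] − [p]. For instance
  ∂QS = S − Q.
The resulting 4×4 matrix has rank 3, and its Smith normal form has invariant factors (1,1,1).

Computing H_k = (kernel of ∂_k) / (image of ∂_{k+1}):

  H_0: rank C_0 − rank ∂_1 = 4 − 3 = 1, and the invariant factors of ∂_1 are all 1, so H_0 = Z.

(K is a triangulation of the circle S^1.)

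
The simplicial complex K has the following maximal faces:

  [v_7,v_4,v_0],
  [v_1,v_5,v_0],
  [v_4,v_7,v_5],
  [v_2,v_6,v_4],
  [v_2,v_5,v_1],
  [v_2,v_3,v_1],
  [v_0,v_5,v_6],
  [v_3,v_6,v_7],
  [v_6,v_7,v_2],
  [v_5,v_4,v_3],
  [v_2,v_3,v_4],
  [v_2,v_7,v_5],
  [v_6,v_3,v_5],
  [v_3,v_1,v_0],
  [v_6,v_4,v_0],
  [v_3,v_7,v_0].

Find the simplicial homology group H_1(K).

Fix the vertex order v_0 < v_1 < v_2 < v_3 < v_4 < v_5 < v_6 < v_7 and write every simplex with vertices in increasing order. Then dim K = 2 and the simplices of K are:

  0-simplices (8): [v_0], [v_1], [v_2], [v_3], [v_4], [v_5], [v_6], [v_7]
  1-simplices (24): (24 of them)
  2-simplices (16): (16 of them)

Hence C_0 ≅ Z^8, C_1 ≅ Z^24, C_2 ≅ Z^16.

The boundary map ∂_1: C_1 → C_0 maps an edge to its endpoints' difference, ∂[p,q] = q − p.
The 8×24 boundary matrix has rank 7 and Smith normal form diag(1,1,1,1,1,1,1).

The boundary map ∂_2: C_2 → C_1 sends each 2-simplex [p,q,r] to [q,r] − [p,r] + [p,q]. For instance
  ∂[v_3,v_4,v_5] = [v_4,v_5] − [v_3,v_5] + [v_3,v_4],
  ∂[v_0,v_4,v_7] = [v_4,v_7] − [v_0,v_7] + [v_0,v_4].
This gives a 24×16 integer matrix of rank 15; reducing to Smith normal form yields diagonal entries (1,1,1,1,1,1,1,1,1,1,1,1,1,1,1).

From H_k ≅ ker(∂_k) / im(∂_{k+1}) we obtain:

  H_1: rank ker ∂_1 − rank ∂_2 = (24 − 7) − 15 = 2, and the invariant factors of ∂_2 are all 1, so H_1 ≅ Z^2.

H_1 ≅ Z^2.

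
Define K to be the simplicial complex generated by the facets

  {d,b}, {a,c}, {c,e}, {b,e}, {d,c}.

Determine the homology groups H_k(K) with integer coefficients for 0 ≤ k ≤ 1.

H_0 = Z,  H_1 = Z.

K has 5 vertices, 5 edges.
rank ∂_0 = 0, rank ∂_1 = 4 ⇒ b_0 = 5 − 0 − 4 = 1; all invariant factors of ∂_1 are 1 so no torsion. So H_0 = Z.
rank ∂_1 = 4, rank ∂_2 = 0 ⇒ b_1 = 5 − 4 − 0 = 1. So H_1 = Z.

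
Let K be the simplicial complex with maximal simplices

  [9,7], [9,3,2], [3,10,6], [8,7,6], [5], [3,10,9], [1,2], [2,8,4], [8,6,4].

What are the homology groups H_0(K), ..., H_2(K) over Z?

Order the vertices as 1 < 2 < 3 < 4 < 5 < 6 < 7 < 8 < 9 < 10. Listing each simplex with vertices in this order, K has dimension 2 with simplices:

  0-simplices (10): [1], [2], [3], [4], [5], [6], [7], [8], [9], [10]
  1-simplices (16): [1,2], [2,3], [2,4], [2,8], [2,9], [3,6], [3,9], [3,10], [4,6], [4,8], [6,7], [6,8], [6,10], [7,8], [7,9], [9,10]
  2-simplices (6): [2,3,9], [2,4,8], [3,6,10], [3,9,10], [4,6,8], [6,7,8]

so the chain groups are C_0 ≅ Z^10, C_1 ≅ Z^16, C_2 ≅ Z^6.

The boundary map ∂_1: C_1 → C_0 is given by ∂[p,q] = [q] − [p]. For instance
  ∂[6,8] = [8] − [6].
This gives a 10×16 integer matrix of rank 8; reducing to Smith normal form yields diagonal entries (1,1,1,1,1,1,1,1).

Boundary ∂_2: C_2 → C_1 sends each 2-simplex [p,q,r] to [q,r] − [p,r] + [p,q]. For instance
  ∂[2,3,9] = [3,9] − [2,9] + [2,3],
  ∂[6,7,8] = [7,8] − [6,8] + [6,7].
As a 16×6 matrix over Z this has rank 6, with invariant factors (1,1,1,1,1,1).

Now H_k = ker ∂_k / im ∂_{k+1}, so:

  H_0: rank C_0 − rank ∂_1 = 10 − 8 = 2, and the invariant factors of ∂_1 are all 1, so H_0 ≅ Z^2.
  H_1: rank ker ∂_1 − rank ∂_2 = (16 − 8) − 6 = 2, and the invariant factors of ∂_2 are all 1, so H_1 ≅ Z^2.
  H_2: rank ker ∂_2 − rank ∂_3 = (6 − 6) − 0 = 0, and there is no ∂_3, so H_2 ≅ 0.

H_0 = Z^2,  H_1 = Z^2,  H_2 = 0.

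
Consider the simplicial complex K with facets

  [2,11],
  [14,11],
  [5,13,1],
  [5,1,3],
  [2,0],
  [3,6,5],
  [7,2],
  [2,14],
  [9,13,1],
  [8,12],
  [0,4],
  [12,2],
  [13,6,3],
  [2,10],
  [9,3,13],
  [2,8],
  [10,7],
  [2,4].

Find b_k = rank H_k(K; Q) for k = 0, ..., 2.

K has 15 vertices, 24 edges, 6 triangles.
rank ∂_0 = 0, rank ∂_1 = 13 ⇒ b_0 = 15 − 0 − 13 = 2; all invariant factors of ∂_1 are 1 so no torsion. So H_0 ≅ Z^2.
rank ∂_1 = 13, rank ∂_2 = 6 ⇒ b_1 = 24 − 13 − 6 = 5; all invariant factors of ∂_2 are 1 so no torsion. So H_1 ≅ Z^5.
rank ∂_2 = 6, rank ∂_3 = 0 ⇒ b_2 = 6 − 6 − 0 = 0. So H_2 ≅ 0.

b_0 = 2, b_1 = 5, b_2 = 0.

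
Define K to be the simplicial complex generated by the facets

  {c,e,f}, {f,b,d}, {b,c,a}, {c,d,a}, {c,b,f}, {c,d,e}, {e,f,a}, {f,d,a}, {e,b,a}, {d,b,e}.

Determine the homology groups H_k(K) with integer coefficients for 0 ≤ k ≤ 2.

H_0 = Z,  H_1 = Z/2,  H_2 = 0.

Order the vertices as a < b < c < d < e < f. Listing each simplex with vertices in this order, K has dimension 2 with simplices:

  0-simplices (6): a, b, c, d, e, f
  1-simplices (15): ab, ac, ad, ae, af, bc, bd, be, bf, cd, ce, cf, de, df, ef
  2-simplices (10): abc, abe, acd, adf, aef, bcf, bde, bdf, cde, cef

giving chain groups C_0 ≅ Z^6, C_1 ≅ Z^15, C_2 ≅ Z^10.

The boundary map ∂_1: C_1 → C_0 sends each edge [p,q] (with p < q) to q − p. For instance
  ∂ad = d − a.
As a 6×15 matrix over Z this has rank 5, with invariant factors (1,1,1,1,1).

∂_2: C_2 → C_1 acts by ∂[p,q,r] = [q,r] − [p,r] + [p,q]. For instance
  ∂cde = de − ce + cd,
  ∂aef = ef − af + ae.
As a 15×10 matrix over Z this has rank 10, with invariant factors (1,1,1,1,1,1,1,1,1,2).

Computing H_k = (kernel of ∂_k) / (image of ∂_{k+1}):

  H_0: rank C_0 − rank ∂_1 = 6 − 5 = 1, and the invariant factors of ∂_1 are all 1, so H_0 ≅ Z.
  H_1: rank ker ∂_1 − rank ∂_2 = (15 − 5) − 10 = 0, and ∂_2 has invariant factor 2 > 1, so H_1 ≅ Z/2.
  H_2: rank ker ∂_2 − rank ∂_3 = (10 − 10) − 0 = 0, and there is no ∂_3, so H_2 ≅ 0.

(K is a triangulation of the real projective plane RP^2.)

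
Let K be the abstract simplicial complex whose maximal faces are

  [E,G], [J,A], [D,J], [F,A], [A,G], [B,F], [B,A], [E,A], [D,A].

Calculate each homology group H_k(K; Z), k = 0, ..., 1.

H_0 ≅ Z,  H_1 ≅ Z^3.

Take the total order A < B < D < E < F < G < J on the vertex set. Then K (dimension 1) consists of the simplices:

  0-simplices (7): A, B, D, E, F, G, J
  1-simplices (9): AB, AD, AE, AF, AG, AJ, BF, DJ, EG

giving chain groups C_0 ≅ Z^7, C_1 ≅ Z^9.

Boundary ∂_1: C_1 → C_0 is given by ∂[p,q] = [q] − [p]. For instance
  ∂AD = D − A.
As a 7×9 matrix over Z this has rank 6, with invariant factors (1,1,1,1,1,1).

Reading off H_k = ker ∂_k / im ∂_{k+1}:

  H_0: rank C_0 − rank ∂_1 = 7 − 6 = 1, and the invariant factors of ∂_1 are all 1, so H_0 = Z.
  H_1: rank ker ∂_1 − rank ∂_2 = (9 − 6) − 0 = 3, and there is no ∂_2, so H_1 = Z^3.

As a check, the Euler characteristic is 7 − 9 = -2, which agrees with 1 − 3 = -2.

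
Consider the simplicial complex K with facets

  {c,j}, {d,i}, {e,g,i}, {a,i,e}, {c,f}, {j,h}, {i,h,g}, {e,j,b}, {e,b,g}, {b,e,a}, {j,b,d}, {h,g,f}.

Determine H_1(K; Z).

H_1 ≅ Z^3.

Fix the vertex order a < b < c < d < e < f < g < h < i < j and write every simplex with vertices in increasing order. Then dim K = 2 and the simplices of K are:

  0-simplices (10): a, b, c, d, e, f, g, h, i, j
  1-simplices (20): ab, ae, ai, bd, be, bg, bj, cf, cj, di, dj, eg, ei, ej, fg, fh, gh, gi, hi, hj
  2-simplices (8): abe, aei, bdj, beg, bej, egi, fgh, ghi

so the chain groups are C_0 ≅ Z^10, C_1 ≅ Z^20, C_2 ≅ Z^8.

Boundary ∂_1: C_1 → C_0 is given by ∂[p,q] = [q] − [p]. For instance
  ∂ei = i − e.
As a 10×20 matrix over Z this has rank 9, with invariant factors (1,1,1,1,1,1,1,1,1).

The boundary map ∂_2: C_2 → C_1 acts by ∂[p,q,r] = [q,r] − [p,r] + [p,q]. For instance
  ∂egi = gi − ei + eg,
  ∂bej = ej − bj + be.
The resulting 20×8 matrix has rank 8, and its Smith normal form has invariant factors (1,1,1,1,1,1,1,1).

From H_k ≅ ker(∂_k) / im(∂_{k+1}) we obtain:

  H_1: rank ker ∂_1 − rank ∂_2 = (20 − 9) − 8 = 3, and the invariant factors of ∂_2 are all 1, so H_1 ≅ Z^3.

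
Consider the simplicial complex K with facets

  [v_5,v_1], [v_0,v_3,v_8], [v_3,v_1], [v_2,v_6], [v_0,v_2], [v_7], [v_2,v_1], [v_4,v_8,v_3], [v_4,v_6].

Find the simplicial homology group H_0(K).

H_0 ≅ Z^2.

Fix the vertex order v_0 < v_1 < v_2 < v_3 < v_4 < v_5 < v_6 < v_7 < v_8 and write every simplex with vertices in increasing order. Then dim K = 2 and the simplices of K are:

  0-simplices (9): [v_0], [v_1], [v_2], [v_3], [v_4], [v_5], [v_6], [v_7], [v_8]
  1-simplices (11): [v_0,v_2], [v_0,v_3], [v_0,v_8], [v_1,v_2], [v_1,v_3], [v_1,v_5], [v_2,v_6], [v_3,v_4], [v_3,v_8], [v_4,v_6], [v_4,v_8]
  2-simplices (2): [v_0,v_3,v_8], [v_3,v_4,v_8]

giving chain groups C_0 ≅ Z^9, C_1 ≅ Z^11, C_2 ≅ Z^2.

The boundary map ∂_1: C_1 → C_0 sends each edge [p,q] (with p < q) to q − p.
As a 9×11 matrix over Z this has rank 7, with invariant factors (1,1,1,1,1,1,1).

The boundary map ∂_2: C_2 → C_1 sends each 2-simplex [p,q,r] to [q,r] − [p,r] + [p,q]. For instance
  ∂[v_0,v_3,v_8] = [v_3,v_8] − [v_0,v_8] + [v_0,v_3],
  ∂[v_3,v_4,v_8] = [v_4,v_8] − [v_3,v_8] + [v_3,v_4].
This gives a 11×2 integer matrix of rank 2; reducing to Smith normal form yields diagonal entries (1,1).

Now H_k = ker ∂_k / im ∂_{k+1}, so:

  H_0: rank C_0 − rank ∂_1 = 9 − 7 = 2, and the invariant factors of ∂_1 are all 1, so H_0 ≅ Z^2.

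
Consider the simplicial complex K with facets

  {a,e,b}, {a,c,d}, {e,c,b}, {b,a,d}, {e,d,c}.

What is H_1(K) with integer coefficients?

Take the total order a < b < c < d < e on the vertex set. Then K (dimension 2) consists of the simplices:

  0-simplices (5): a, b, c, d, e
  1-simplices (10): ab, ac, ad, ae, bc, bd, be, cd, ce, de
  2-simplices (5): abd, abe, acd, bce, cde

Hence C_0 ≅ Z^5, C_1 ≅ Z^10, C_2 ≅ Z^5.

Boundary ∂_1: C_1 → C_0 sends each edge [p,q] (with p < q) to q − p. For instance
  ∂ae = e − a.
The resulting 5×10 matrix has rank 4, and its Smith normal form has invariant factors (1,1,1,1).

The boundary map ∂_2: C_2 → C_1 acts by ∂[p,q,r] = [q,r] − [p,r] + [p,q]. For instance
  ∂bce = ce − be + bc,
  ∂abd = bd − ad + ab.
This gives a 10×5 integer matrix of rank 5; reducing to Smith normal form yields diagonal entries (1,1,1,1,1).

Computing H_k = (kernel of ∂_k) / (image of ∂_{k+1}):

  H_1: rank ker ∂_1 − rank ∂_2 = (10 − 4) − 5 = 1, and the invariant factors of ∂_2 are all 1, so H_1 = Z.

H_1 ≅ Z.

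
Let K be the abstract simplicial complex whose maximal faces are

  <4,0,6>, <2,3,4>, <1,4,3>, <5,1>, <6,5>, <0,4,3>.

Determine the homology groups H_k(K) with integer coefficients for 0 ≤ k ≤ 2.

Fix the vertex order 0 < 1 < 2 < 3 < 4 < 5 < 6 and write every simplex with vertices in increasing order. Then dim K = 2 and the simplices of K are:

  0-simplices (7): [0], [1], [2], [3], [4], [5], [6]
  1-simplices (11): [0,3], [0,4], [0,6], [1,3], [1,4], [1,5], [2,3], [2,4], [3,4], [4,6], [5,6]
  2-simplices (4): [0,3,4], [0,4,6], [1,3,4], [2,3,4]

Hence C_0 ≅ Z^7, C_1 ≅ Z^11, C_2 ≅ Z^4.

Boundary ∂_1: C_1 → C_0 maps an edge to its endpoints' difference, ∂[p,q] = q − p.
The resulting 7×11 matrix has rank 6, and its Smith normal form has invariant factors (1,1,1,1,1,1).

Boundary ∂_2: C_2 → C_1 sends each 2-simplex [p,q,r] to [q,r] − [p,r] + [p,q]. For instance
  ∂[0,4,6] = [4,6] − [0,6] + [0,4],
  ∂[0,3,4] = [3,4] − [0,4] + [0,3].
As a 11×4 matrix over Z this has rank 4, with invariant factors (1,1,1,1).

From H_k ≅ ker(∂_k) / im(∂_{k+1}) we obtain:

  H_0: rank C_0 − rank ∂_1 = 7 − 6 = 1, and the invariant factors of ∂_1 are all 1, so H_0 ≅ Z.
  H_1: rank ker ∂_1 − rank ∂_2 = (11 − 6) − 4 = 1, and the invariant factors of ∂_2 are all 1, so H_1 ≅ Z.
  H_2: rank ker ∂_2 − rank ∂_3 = (4 − 4) − 0 = 0, and there is no ∂_3, so H_2 ≅ 0.

As a check, the Euler characteristic is 7 − 11 + 4 = 0, which agrees with 1 − 1 + 0 = 0.

H_0 = Z,  H_1 = Z,  H_2 = 0.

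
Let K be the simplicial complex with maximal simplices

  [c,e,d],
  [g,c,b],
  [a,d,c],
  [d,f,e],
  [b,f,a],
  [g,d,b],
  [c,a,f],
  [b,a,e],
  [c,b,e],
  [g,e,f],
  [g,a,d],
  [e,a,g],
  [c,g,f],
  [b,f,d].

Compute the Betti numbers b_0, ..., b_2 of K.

b_0 = 1, b_1 = 2, b_2 = 1.

Fix the vertex order a < b < c < d < e < f < g and write every simplex with vertices in increasing order. Then dim K = 2 and the simplices of K are:

  0-simplices (7): a, b, c, d, e, f, g
  1-simplices (21): ab, ac, ad, ae, af, ag, bc, bd, be, bf, bg, cd, ce, cf, cg, de, df, dg, ef, eg, fg
  2-simplices (14): abe, abf, acd, acf, adg, aeg, bce, bcg, bdf, bdg, cde, cfg, def, efg

Hence C_0 ≅ Z^7, C_1 ≅ Z^21, C_2 ≅ Z^14.

Boundary ∂_1: C_1 → C_0 sends each edge [p,q] (with p < q) to q − p.
This gives a 7×21 integer matrix of rank 6; reducing to Smith normal form yields diagonal entries (1,1,1,1,1,1).

The boundary map ∂_2: C_2 → C_1 sends each 2-simplex [p,q,r] to [q,r] − [p,r] + [p,q]. For instance
  ∂efg = fg − eg + ef,
  ∂aeg = eg − ag + ae.
The 21×14 boundary matrix has rank 13 and Smith normal form diag(1,1,1,1,1,1,1,1,1,1,1,1,1).

From H_k ≅ ker(∂_k) / im(∂_{k+1}) we obtain:

  H_0: rank C_0 − rank ∂_1 = 7 − 6 = 1, and the invariant factors of ∂_1 are all 1, so H_0 ≅ Z.
  H_1: rank ker ∂_1 − rank ∂_2 = (21 − 6) − 13 = 2, and the invariant factors of ∂_2 are all 1, so H_1 ≅ Z^2.
  H_2: rank ker ∂_2 − rank ∂_3 = (14 − 13) − 0 = 1, and there is no ∂_3, so H_2 ≅ Z.

(K is a triangulation of the torus T^2.)

Hence the Betti numbers are b_0 = 1, b_1 = 2, b_2 = 1.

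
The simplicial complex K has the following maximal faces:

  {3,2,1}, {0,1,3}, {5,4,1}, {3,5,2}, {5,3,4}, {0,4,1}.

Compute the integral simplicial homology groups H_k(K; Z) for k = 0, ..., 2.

Order the vertices as 0 < 1 < 2 < 3 < 4 < 5. Listing each simplex with vertices in this order, K has dimension 2 with simplices:

  0-simplices (6): [0], [1], [2], [3], [4], [5]
  1-simplices (12): [0,1], [0,3], [0,4], [1,2], [1,3], [1,4], [1,5], [2,3], [2,5], [3,4], [3,5], [4,5]
  2-simplices (6): [0,1,3], [0,1,4], [1,2,3], [1,4,5], [2,3,5], [3,4,5]

Hence C_0 ≅ Z^6, C_1 ≅ Z^12, C_2 ≅ Z^6.

Boundary ∂_1: C_1 → C_0 is given by ∂[p,q] = [q] − [p].
As a 6×12 matrix over Z this has rank 5, with invariant factors (1,1,1,1,1).

Boundary ∂_2: C_2 → C_1 acts by ∂[p,q,r] = [q,r] − [p,r] + [p,q]. For instance
  ∂[0,1,4] = [1,4] − [0,4] + [0,1],
  ∂[0,1,3] = [1,3] − [0,3] + [0,1].
The resulting 12×6 matrix has rank 6, and its Smith normal form has invariant factors (1,1,1,1,1,1).

From H_k ≅ ker(∂_k) / im(∂_{k+1}) we obtain:

  H_0: rank C_0 − rank ∂_1 = 6 − 5 = 1, and the invariant factors of ∂_1 are all 1, so H_0 = Z.
  H_1: rank ker ∂_1 − rank ∂_2 = (12 − 5) − 6 = 1, and the invariant factors of ∂_2 are all 1, so H_1 = Z.
  H_2: rank ker ∂_2 − rank ∂_3 = (6 − 6) − 0 = 0, and there is no ∂_3, so H_2 = 0.

(K is a triangulation of the cylinder S^1 x I.)

H_0 = Z,  H_1 = Z,  H_2 = 0.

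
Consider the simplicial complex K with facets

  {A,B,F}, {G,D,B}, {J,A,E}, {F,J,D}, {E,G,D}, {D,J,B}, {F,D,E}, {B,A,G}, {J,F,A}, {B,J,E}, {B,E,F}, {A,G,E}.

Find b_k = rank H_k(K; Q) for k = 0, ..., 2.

Order the vertices as A < B < D < E < F < G < J. Listing each simplex with vertices in this order, K has dimension 2 with simplices:

  0-simplices (7): A, B, D, E, F, G, J
  1-simplices (18): AB, AE, AF, AG, AJ, BD, BE, BF, BG, BJ, DE, DF, DG, DJ, EF, EG, EJ, FJ
  2-simplices (12): ABF, ABG, AEG, AEJ, AFJ, BDG, BDJ, BEF, BEJ, DEF, DEG, DFJ

so the chain groups are C_0 ≅ Z^7, C_1 ≅ Z^18, C_2 ≅ Z^12.

∂_1: C_1 → C_0 sends each edge [p,q] (with p < q) to q − p.
This gives a 7×18 integer matrix of rank 6; reducing to Smith normal form yields diagonal entries (1,1,1,1,1,1).

The boundary map ∂_2: C_2 → C_1 sends each 2-simplex [p,q,r] to [q,r] − [p,r] + [p,q]. For instance
  ∂BEJ = EJ − BJ + BE,
  ∂BEF = EF − BF + BE.
As a 18×12 matrix over Z this has rank 12, with invariant factors (1,1,1,1,1,1,1,1,1,1,1,2).

Now H_k = ker ∂_k / im ∂_{k+1}, so:

  H_0: rank C_0 − rank ∂_1 = 7 − 6 = 1, and the invariant factors of ∂_1 are all 1, so H_0 ≅ Z.
  H_1: rank ker ∂_1 − rank ∂_2 = (18 − 6) − 12 = 0, and ∂_2 has invariant factor 2 > 1, so H_1 ≅ Z/2.
  H_2: rank ker ∂_2 − rank ∂_3 = (12 − 12) − 0 = 0, and there is no ∂_3, so H_2 ≅ 0.

As a check, the Euler characteristic is 7 − 18 + 12 = 1, which agrees with 1 − 0 + 0 = 1.

Hence the Betti numbers are b_0 = 1, b_1 = 0, b_2 = 0.

b_0 = 1, b_1 = 0, b_2 = 0.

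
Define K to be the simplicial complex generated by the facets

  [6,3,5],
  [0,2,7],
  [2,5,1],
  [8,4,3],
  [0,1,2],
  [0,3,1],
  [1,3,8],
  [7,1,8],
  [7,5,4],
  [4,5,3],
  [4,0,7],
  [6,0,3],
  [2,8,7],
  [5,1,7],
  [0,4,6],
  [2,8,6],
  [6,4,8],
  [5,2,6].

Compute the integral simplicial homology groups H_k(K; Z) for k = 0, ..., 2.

H_0 = Z,  H_1 = Z ⊕ Z/2,  H_2 = 0.

We work with the vertex ordering 0 < 1 < 2 < 3 < 4 < 5 < 6 < 7 < 8. The simplices of K, each written with vertices in increasing order, are:

  0-simplices (9): [0], [1], [2], [3], [4], [5], [6], [7], [8]
  1-simplices (27): (27 of them)
  2-simplices (18): [0,1,2], [0,1,3], [0,2,7], [0,3,6], [0,4,6], [0,4,7], [1,2,5], [1,3,8], [1,5,7], [1,7,8], [2,5,6], [2,6,8], [2,7,8], [3,4,5], [3,4,8], [3,5,6], [4,5,7], [4,6,8]

Hence C_0 ≅ Z^9, C_1 ≅ Z^27, C_2 ≅ Z^18.

∂_1: C_1 → C_0 sends each edge [p,q] (with p < q) to q − p. For instance
  ∂[4,6] = [6] − [4].
As a 9×27 matrix over Z this has rank 8, with invariant factors (1,1,1,1,1,1,1,1).

The boundary map ∂_2: C_2 → C_1 acts by ∂[p,q,r] = [q,r] − [p,r] + [p,q]. For instance
  ∂[3,4,8] = [4,8] − [3,8] + [3,4],
  ∂[0,1,2] = [1,2] − [0,2] + [0,1].
As a 27×18 matrix over Z this has rank 18, with invariant factors (1,1,1,1,1,1,1,1,1,1,1,1,1,1,1,1,1,2).

From H_k ≅ ker(∂_k) / im(∂_{k+1}) we obtain:

  H_0: rank C_0 − rank ∂_1 = 9 − 8 = 1, and the invariant factors of ∂_1 are all 1, so H_0 = Z.
  H_1: rank ker ∂_1 − rank ∂_2 = (27 − 8) − 18 = 1, and ∂_2 has invariant factor 2 > 1, so H_1 = Z ⊕ Z/2.
  H_2: rank ker ∂_2 − rank ∂_3 = (18 − 18) − 0 = 0, and there is no ∂_3, so H_2 = 0.

As a check, the Euler characteristic is 9 − 27 + 18 = 0, which agrees with 1 − 1 + 0 = 0.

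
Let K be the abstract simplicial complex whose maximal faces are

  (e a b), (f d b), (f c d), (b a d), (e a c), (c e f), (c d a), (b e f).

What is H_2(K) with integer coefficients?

We work with the vertex ordering a < b < c < d < e < f. The simplices of K, each written with vertices in increasing order, are:

  0-simplices (6): a, b, c, d, e, f
  1-simplices (12): ab, ac, ad, ae, bd, be, bf, cd, ce, cf, df, ef
  2-simplices (8): abd, abe, acd, ace, bdf, bef, cdf, cef

Hence C_0 ≅ Z^6, C_1 ≅ Z^12, C_2 ≅ Z^8.

The boundary map ∂_1: C_1 → C_0 maps an edge to its endpoints' difference, ∂[p,q] = q − p. For instance
  ∂ac = c − a.
The resulting 6×12 matrix has rank 5, and its Smith normal form has invariant factors (1,1,1,1,1).

∂_2: C_2 → C_1 sends each 2-simplex [p,q,r] to [q,r] − [p,r] + [p,q]. For instance
  ∂abe = be − ae + ab,
  ∂bef = ef − bf + be.
As a 12×8 matrix over Z this has rank 7, with invariant factors (1,1,1,1,1,1,1).

Reading off H_k = ker ∂_k / im ∂_{k+1}:

  H_2: rank ker ∂_2 − rank ∂_3 = (8 − 7) − 0 = 1, and there is no ∂_3, so H_2 = Z.

H_2 ≅ Z.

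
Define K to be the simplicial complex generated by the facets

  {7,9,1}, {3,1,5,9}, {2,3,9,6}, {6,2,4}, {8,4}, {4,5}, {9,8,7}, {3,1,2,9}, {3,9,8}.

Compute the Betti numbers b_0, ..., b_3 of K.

b_0 = 1, b_1 = 2, b_2 = 0, b_3 = 0.

Order the vertices as 1 < 2 < 3 < 4 < 5 < 6 < 7 < 8 < 9. Listing each simplex with vertices in this order, K has dimension 3 with simplices:

  0-simplices (9): [1], [2], [3], [4], [5], [6], [7], [8], [9]
  1-simplices (21): [1,2], [1,3], [1,5], [1,7], [1,9], [2,3], [2,4], [2,6], [2,9], [3,5], [3,6], [3,8], [3,9], [4,5], [4,6], [4,8], [5,9], [6,9], [7,8], [7,9], [8,9]
  2-simplices (14): [1,2,3], [1,2,9], [1,3,5], [1,3,9], [1,5,9], [1,7,9], [2,3,6], [2,3,9], [2,4,6], [2,6,9], [3,5,9], [3,6,9], [3,8,9], [7,8,9]
  3-simplices (3): [1,2,3,9], [1,3,5,9], [2,3,6,9]

so the chain groups are C_0 ≅ Z^9, C_1 ≅ Z^21, C_2 ≅ Z^14, C_3 ≅ Z^3.

Boundary ∂_1: C_1 → C_0 sends each edge [p,q] (with p < q) to q − p. For instance
  ∂[7,8] = [8] − [7].
As a 9×21 matrix over Z this has rank 8, with invariant factors (1,1,1,1,1,1,1,1).

∂_2: C_2 → C_1 acts by ∂[p,q,r] = [q,r] − [p,r] + [p,q]. For instance
  ∂[2,6,9] = [6,9] − [2,9] + [2,6],
  ∂[2,3,6] = [3,6] − [2,6] + [2,3].
As a 21×14 matrix over Z this has rank 11, with invariant factors (1,1,1,1,1,1,1,1,1,1,1).

The boundary map ∂_3: C_3 → C_2 sends each 3-simplex σ to the alternating sum Σ_i (−1)^i (σ with its i-th vertex removed). For instance
  ∂[2,3,6,9] = [3,6,9] − [2,6,9] + [2,3,9] − [2,3,6],
  ∂[1,3,5,9] = [3,5,9] − [1,5,9] + [1,3,9] − [1,3,5].
As a 14×3 matrix over Z this has rank 3, with invariant factors (1,1,1).

Reading off H_k = ker ∂_k / im ∂_{k+1}:

  H_0: rank C_0 − rank ∂_1 = 9 − 8 = 1, and the invariant factors of ∂_1 are all 1, so H_0 = Z.
  H_1: rank ker ∂_1 − rank ∂_2 = (21 − 8) − 11 = 2, and the invariant factors of ∂_2 are all 1, so H_1 = Z^2.
  H_2: rank ker ∂_2 − rank ∂_3 = (14 − 11) − 3 = 0, and the invariant factors of ∂_3 are all 1, so H_2 = 0.
  H_3: rank ker ∂_3 − rank ∂_4 = (3 − 3) − 0 = 0, and there is no ∂_4, so H_3 = 0.

As a check, the Euler characteristic is 9 − 21 + 14 − 3 = -1, which agrees with 1 − 2 + 0 − 0 = -1.

Hence the Betti numbers are b_0 = 1, b_1 = 2, b_2 = 0, b_3 = 0.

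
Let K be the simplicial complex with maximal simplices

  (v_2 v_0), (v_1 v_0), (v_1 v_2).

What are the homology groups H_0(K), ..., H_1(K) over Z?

Fix the vertex order v_0 < v_1 < v_2 and write every simplex with vertices in increasing order. Then dim K = 1 and the simplices of K are:

  0-simplices (3): [v_0], [v_1], [v_2]
  1-simplices (3): [v_0,v_1], [v_0,v_2], [v_1,v_2]

giving chain groups C_0 ≅ Z^3, C_1 ≅ Z^3.

Boundary ∂_1: C_1 → C_0 is given by ∂[p,q] = [q] − [p].
This gives a 3×3 integer matrix of rank 2; reducing to Smith normal form yields diagonal entries (1,1).

Reading off H_k = ker ∂_k / im ∂_{k+1}:

  H_0: rank C_0 − rank ∂_1 = 3 − 2 = 1, and the invariant factors of ∂_1 are all 1, so H_0 ≅ Z.
  H_1: rank ker ∂_1 − rank ∂_2 = (3 − 2) − 0 = 1, and there is no ∂_2, so H_1 ≅ Z.

H_0 = Z,  H_1 = Z.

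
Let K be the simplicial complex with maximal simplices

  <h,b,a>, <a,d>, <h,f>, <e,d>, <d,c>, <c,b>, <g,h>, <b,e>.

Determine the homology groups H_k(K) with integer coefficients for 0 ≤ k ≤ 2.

H_0 = Z,  H_1 = Z^2,  H_2 = 0.

Order the vertices as a < b < c < d < e < f < g < h. Listing each simplex with vertices in this order, K has dimension 2 with simplices:

  0-simplices (8): a, b, c, d, e, f, g, h
  1-simplices (10): ab, ad, ah, bc, be, bh, cd, de, fh, gh
  2-simplices (1): abh

giving chain groups C_0 ≅ Z^8, C_1 ≅ Z^10, C_2 ≅ Z^1.

∂_1: C_1 → C_0 maps an edge to its endpoints' difference, ∂[p,q] = q − p. For instance
  ∂fh = h − f.
The 8×10 boundary matrix has rank 7 and Smith normal form diag(1,1,1,1,1,1,1).

The boundary map ∂_2: C_2 → C_1 maps a triangle to the signed sum of its edges. For instance
  ∂abh = bh − ah + ab.
As a 10×1 matrix over Z this has rank 1, with invariant factors (1).

Computing H_k = (kernel of ∂_k) / (image of ∂_{k+1}):

  H_0: rank C_0 − rank ∂_1 = 8 − 7 = 1, and the invariant factors of ∂_1 are all 1, so H_0 ≅ Z.
  H_1: rank ker ∂_1 − rank ∂_2 = (10 − 7) − 1 = 2, and the invariant factors of ∂_2 are all 1, so H_1 ≅ Z^2.
  H_2: rank ker ∂_2 − rank ∂_3 = (1 − 1) − 0 = 0, and there is no ∂_3, so H_2 ≅ 0.

As a check, the Euler characteristic is 8 − 10 + 1 = -1, which agrees with 1 − 2 + 0 = -1.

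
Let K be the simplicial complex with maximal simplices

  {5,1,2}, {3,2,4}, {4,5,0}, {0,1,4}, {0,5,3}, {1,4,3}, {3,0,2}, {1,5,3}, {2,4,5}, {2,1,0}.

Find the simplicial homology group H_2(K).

H_2 = 0.

We work with the vertex ordering 0 < 1 < 2 < 3 < 4 < 5. The simplices of K, each written with vertices in increasing order, are:

  0-simplices (6): [0], [1], [2], [3], [4], [5]
  1-simplices (15): [0,1], [0,2], [0,3], [0,4], [0,5], [1,2], [1,3], [1,4], [1,5], [2,3], [2,4], [2,5], [3,4], [3,5], [4,5]
  2-simplices (10): [0,1,2], [0,1,4], [0,2,3], [0,3,5], [0,4,5], [1,2,5], [1,3,4], [1,3,5], [2,3,4], [2,4,5]

giving chain groups C_0 ≅ Z^6, C_1 ≅ Z^15, C_2 ≅ Z^10.

The boundary map ∂_1: C_1 → C_0 maps an edge to its endpoints' difference, ∂[p,q] = q − p. For instance
  ∂[1,4] = [4] − [1].
The 6×15 boundary matrix has rank 5 and Smith normal form diag(1,1,1,1,1).

The boundary map ∂_2: C_2 → C_1 acts by ∂[p,q,r] = [q,r] − [p,r] + [p,q]. For instance
  ∂[0,1,2] = [1,2] − [0,2] + [0,1],
  ∂[0,3,5] = [3,5] − [0,5] + [0,3].
This gives a 15×10 integer matrix of rank 10; reducing to Smith normal form yields diagonal entries (1,1,1,1,1,1,1,1,1,2).

From H_k ≅ ker(∂_k) / im(∂_{k+1}) we obtain:

  H_2: rank ker ∂_2 − rank ∂_3 = (10 − 10) − 0 = 0, and there is no ∂_3, so H_2 ≅ 0.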